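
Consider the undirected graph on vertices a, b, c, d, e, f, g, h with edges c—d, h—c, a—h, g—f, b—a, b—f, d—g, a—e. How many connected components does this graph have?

1

Starting from a we can reach a, b, c, d, e, f, g, h. That is one component of size 8.
Total: 1 component.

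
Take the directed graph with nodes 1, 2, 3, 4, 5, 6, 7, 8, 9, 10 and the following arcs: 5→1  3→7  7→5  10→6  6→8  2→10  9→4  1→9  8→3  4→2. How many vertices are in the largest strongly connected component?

{1, 2, 3, 4, 5, 6, 7, 8, 9, 10} are all mutually reachable — one SCC of size 10.
The largest has 10 vertices.

10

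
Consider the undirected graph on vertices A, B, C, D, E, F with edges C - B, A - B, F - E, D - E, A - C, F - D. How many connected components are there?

Starting from D we can reach D, E, F. That is one component of size 3.
Starting from A we can reach A, B, C. That is one component of size 3.
Total: 2 components.

2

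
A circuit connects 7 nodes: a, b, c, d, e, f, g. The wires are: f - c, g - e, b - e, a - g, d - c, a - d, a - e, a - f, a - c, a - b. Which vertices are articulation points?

a

Removing a increases the component count from 1 to 2, so a is a cut vertex.
By contrast removing e leaves 1 component; it is not a cut vertex. No other vertex is a cut vertex either.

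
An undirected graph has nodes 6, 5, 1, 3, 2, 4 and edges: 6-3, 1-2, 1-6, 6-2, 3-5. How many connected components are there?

4 is isolated — a component by itself.
Starting from 1 we can reach 1, 2, 3, 5, 6. That is one component of size 5.
Total: 2 components.

2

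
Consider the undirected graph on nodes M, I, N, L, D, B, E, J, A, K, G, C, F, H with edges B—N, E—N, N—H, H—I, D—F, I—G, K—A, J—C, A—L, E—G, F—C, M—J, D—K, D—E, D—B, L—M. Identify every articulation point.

Removing D increases the component count from 1 to 2, so D is a cut vertex.
By contrast removing H leaves 1 component; it is not a cut vertex. No other vertex is a cut vertex either.

D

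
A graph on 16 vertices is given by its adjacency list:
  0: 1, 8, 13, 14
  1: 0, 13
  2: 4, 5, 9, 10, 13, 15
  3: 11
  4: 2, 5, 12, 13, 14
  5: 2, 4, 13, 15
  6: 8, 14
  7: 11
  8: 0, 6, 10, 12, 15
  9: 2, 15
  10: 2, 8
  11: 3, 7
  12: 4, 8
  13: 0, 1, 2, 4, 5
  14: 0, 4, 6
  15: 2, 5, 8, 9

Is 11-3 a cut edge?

Yes

Removing 11-3 leaves no path between 11 and 3: the component count goes from 2 to 3. So it is a bridge.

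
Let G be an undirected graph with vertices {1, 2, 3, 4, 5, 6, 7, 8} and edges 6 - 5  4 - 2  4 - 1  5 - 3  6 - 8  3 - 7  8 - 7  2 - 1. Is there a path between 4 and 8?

No

The component containing 4 is {1, 2, 4}, and 8 is not in it.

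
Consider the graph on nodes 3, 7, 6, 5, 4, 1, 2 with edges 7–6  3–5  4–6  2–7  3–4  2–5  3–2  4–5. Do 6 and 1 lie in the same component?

No

The component containing 6 is {2, 3, 4, 5, 6, 7}, and 1 is not in it.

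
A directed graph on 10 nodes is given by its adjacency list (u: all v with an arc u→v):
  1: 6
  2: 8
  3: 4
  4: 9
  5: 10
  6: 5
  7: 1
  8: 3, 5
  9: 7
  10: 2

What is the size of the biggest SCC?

10

{1, 2, 3, 4, 5, 6, 7, 8, 9, 10} are all mutually reachable — one SCC of size 10.
The largest has 10 vertices.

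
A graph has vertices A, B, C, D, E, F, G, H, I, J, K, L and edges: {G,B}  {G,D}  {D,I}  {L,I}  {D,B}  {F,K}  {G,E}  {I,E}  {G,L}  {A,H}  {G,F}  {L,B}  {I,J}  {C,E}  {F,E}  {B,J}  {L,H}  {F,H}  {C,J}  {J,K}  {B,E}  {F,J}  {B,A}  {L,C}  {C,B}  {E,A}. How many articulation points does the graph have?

0

Removing H, for instance, still leaves 1 component. No single vertex removal increases the component count — the graph has no articulation points.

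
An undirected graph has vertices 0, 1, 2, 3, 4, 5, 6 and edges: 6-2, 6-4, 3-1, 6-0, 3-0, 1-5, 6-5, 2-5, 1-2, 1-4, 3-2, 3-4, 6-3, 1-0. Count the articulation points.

Removing 6, for instance, still leaves 1 component. No single vertex removal increases the component count — the graph has no articulation points.

0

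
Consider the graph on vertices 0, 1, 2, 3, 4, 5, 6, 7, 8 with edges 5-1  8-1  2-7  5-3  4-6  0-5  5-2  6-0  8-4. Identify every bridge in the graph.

2-5, 2-7, 3-5

The edges on the cycle 8-4-6-0-5-1-8 are not bridges since each lies on that cycle.
But removing 7-2 disconnects 7 from 2; removing 5-2 disconnects 5 from 2; removing 5-3 disconnects 5 from 3 — these are bridges.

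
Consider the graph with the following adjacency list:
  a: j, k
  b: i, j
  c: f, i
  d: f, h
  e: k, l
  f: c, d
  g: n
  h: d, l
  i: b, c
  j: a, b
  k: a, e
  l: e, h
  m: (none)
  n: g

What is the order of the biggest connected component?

11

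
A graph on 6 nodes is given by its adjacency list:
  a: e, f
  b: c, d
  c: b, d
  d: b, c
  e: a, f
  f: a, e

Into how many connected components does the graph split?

Starting from b we can reach b, c, d. That is one component of size 3.
Starting from a we can reach a, e, f. That is one component of size 3.
Total: 2 components.

2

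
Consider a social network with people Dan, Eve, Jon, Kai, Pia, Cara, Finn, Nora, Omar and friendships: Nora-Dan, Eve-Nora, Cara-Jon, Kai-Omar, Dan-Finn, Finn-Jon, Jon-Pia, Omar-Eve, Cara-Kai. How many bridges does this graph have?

1

The edges on the cycle Cara-Kai-Omar-Eve-Nora-Dan-Finn-Jon-Cara are not bridges since each lies on that cycle.
But removing Pia-Jon disconnects Pia from Jon — this is a bridge.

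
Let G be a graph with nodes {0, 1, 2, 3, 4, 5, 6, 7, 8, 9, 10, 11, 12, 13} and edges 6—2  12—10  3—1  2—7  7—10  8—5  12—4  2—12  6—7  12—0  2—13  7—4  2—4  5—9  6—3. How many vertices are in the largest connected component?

10

11 is isolated — a component by itself.
Starting from 5 we can reach 5, 8, 9. That is one component of size 3.
Starting from 0 we can reach 0, 1, 2, 3, 4, 6, 7, 10, 12, 13. That is one component of size 10.
The largest has 10 vertices.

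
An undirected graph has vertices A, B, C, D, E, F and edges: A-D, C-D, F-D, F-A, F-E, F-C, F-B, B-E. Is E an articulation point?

No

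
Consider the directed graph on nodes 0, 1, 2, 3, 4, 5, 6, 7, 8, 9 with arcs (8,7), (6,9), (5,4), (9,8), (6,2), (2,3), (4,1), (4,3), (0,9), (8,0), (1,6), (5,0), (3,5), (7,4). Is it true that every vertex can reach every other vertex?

Yes

From 7 we can reach every vertex (0, 1, 2, 3, 4, 5, 6, 7, 8, 9), and every vertex can reach 7 (0, 1, 2, 3, 4, 5, 6, 7, 8, 9). So the whole graph is one strongly connected component.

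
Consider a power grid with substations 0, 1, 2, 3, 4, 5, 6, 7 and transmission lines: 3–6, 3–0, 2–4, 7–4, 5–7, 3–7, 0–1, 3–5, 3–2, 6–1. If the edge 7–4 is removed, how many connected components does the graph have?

1

7 and 4 are still connected via 7-3-2-4, so the component count stays at 1.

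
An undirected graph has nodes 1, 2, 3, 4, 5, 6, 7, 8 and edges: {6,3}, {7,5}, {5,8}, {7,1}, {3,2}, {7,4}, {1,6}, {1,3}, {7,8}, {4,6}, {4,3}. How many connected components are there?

Starting from 1 we can reach 1, 2, 3, 4, 5, 6, 7, 8. That is one component of size 8.
Total: 1 component.

1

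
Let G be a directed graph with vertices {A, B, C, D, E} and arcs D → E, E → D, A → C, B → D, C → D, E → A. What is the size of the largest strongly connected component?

{A, C, D, E} are all mutually reachable — one SCC of size 4.
{B} is an SCC by itself.
The largest has 4 vertices.

4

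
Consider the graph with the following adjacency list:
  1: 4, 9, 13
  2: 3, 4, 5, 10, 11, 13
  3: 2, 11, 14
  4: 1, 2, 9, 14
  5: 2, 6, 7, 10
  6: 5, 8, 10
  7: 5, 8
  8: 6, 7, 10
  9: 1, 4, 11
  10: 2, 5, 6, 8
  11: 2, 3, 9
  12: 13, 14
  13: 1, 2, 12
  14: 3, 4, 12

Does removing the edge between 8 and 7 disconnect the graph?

No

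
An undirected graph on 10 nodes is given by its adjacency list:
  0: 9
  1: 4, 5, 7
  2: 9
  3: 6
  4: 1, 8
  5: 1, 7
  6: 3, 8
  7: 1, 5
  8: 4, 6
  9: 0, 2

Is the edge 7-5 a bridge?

No

After removing 7-5, the path 7-1-5 still connects them, so the edge is not a bridge.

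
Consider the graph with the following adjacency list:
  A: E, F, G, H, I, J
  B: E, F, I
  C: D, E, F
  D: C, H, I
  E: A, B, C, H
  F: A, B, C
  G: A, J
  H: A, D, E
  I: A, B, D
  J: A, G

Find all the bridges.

none

The edges on the cycle A-G-J-A are not bridges since each lies on that cycle.
Every edge lies on some cycle, so there are no bridges.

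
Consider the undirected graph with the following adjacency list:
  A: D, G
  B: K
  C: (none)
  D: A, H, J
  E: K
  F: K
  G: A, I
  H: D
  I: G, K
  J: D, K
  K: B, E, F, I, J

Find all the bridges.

B-K, D-H, E-K, F-K

The edges on the cycle A-G-I-K-J-D-A are not bridges since each lies on that cycle.
But removing H-D disconnects H from D; removing K-E disconnects K from E; removing F-K disconnects F from K; removing K-B disconnects K from B — these are bridges.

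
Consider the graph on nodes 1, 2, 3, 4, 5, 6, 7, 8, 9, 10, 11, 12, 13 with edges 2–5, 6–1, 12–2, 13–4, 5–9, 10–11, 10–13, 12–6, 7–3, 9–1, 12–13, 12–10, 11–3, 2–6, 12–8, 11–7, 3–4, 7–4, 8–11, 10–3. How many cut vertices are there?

1

Removing 12 increases the component count from 1 to 2, so 12 is a cut vertex.
By contrast removing 9 leaves 1 component; it is not a cut vertex. No other vertex is a cut vertex either.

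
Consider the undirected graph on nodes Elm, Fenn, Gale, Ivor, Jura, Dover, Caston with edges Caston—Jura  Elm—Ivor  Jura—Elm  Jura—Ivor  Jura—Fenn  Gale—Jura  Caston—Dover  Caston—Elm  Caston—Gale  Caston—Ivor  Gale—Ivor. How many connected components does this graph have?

Starting from Elm we can reach Elm, Fenn, Gale, Ivor, Jura, Dover, Caston. That is one component of size 7.
Total: 1 component.

1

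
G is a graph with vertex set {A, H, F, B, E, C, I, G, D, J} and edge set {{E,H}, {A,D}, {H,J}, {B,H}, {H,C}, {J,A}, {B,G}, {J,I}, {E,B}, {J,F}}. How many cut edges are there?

7

The edges on the cycle E-B-H-E are not bridges since each lies on that cycle.
But removing J—F disconnects J from F; removing H—J disconnects H from J; removing J—I disconnects J from I; removing G—B disconnects G from B — these are bridges.
In total 7 edges are bridges.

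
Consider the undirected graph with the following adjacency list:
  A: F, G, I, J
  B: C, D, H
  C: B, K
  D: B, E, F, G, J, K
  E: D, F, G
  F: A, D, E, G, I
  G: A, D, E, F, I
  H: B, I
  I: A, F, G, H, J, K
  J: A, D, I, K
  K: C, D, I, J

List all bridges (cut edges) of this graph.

none

The edges on the cycle F-I-A-F are not bridges since each lies on that cycle.
Every edge lies on some cycle, so there are no bridges.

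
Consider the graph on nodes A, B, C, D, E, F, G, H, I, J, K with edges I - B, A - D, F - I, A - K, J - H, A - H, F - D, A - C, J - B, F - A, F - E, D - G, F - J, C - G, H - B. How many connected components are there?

Starting from A we can reach A, B, C, D, E, F, G, H, I, J, K. That is one component of size 11.
Total: 1 component.

1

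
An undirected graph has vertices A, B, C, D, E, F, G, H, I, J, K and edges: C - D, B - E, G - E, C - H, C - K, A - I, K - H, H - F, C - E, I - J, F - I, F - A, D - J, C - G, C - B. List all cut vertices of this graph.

Removing C increases the component count from 1 to 2, so C is a cut vertex.
By contrast removing I leaves 1 component; it is not a cut vertex. No other vertex is a cut vertex either.

C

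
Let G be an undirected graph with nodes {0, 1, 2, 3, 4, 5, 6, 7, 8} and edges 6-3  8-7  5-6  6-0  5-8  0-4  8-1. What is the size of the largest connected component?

8

2 is isolated — a component by itself.
Starting from 0 we can reach 0, 1, 3, 4, 5, 6, 7, 8. That is one component of size 8.
The largest has 8 vertices.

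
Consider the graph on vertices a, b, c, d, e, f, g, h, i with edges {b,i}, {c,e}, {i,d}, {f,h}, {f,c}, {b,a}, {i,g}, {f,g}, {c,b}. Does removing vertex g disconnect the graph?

No

Deleting g leaves 1 component (was 1) (its neighbors f, i remain connected to each other), so g is not a cut vertex.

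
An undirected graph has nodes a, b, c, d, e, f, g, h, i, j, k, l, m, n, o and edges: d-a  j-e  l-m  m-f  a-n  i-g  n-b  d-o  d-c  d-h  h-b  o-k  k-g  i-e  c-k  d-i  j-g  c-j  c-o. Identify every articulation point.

Removing d increases the component count from 2 to 3, so d is a cut vertex.
Removing m increases the component count from 2 to 3, so m is a cut vertex.
By contrast removing f leaves 2 components; it is not a cut vertex. No other vertex is a cut vertex either.

d, m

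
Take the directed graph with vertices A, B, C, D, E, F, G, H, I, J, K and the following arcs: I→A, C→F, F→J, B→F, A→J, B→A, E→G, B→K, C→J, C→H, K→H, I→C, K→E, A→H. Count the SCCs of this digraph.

11

{D} is an SCC by itself.
{A} is an SCC by itself.
{K} is an SCC by itself.
{C} is an SCC by itself.
{F} is an SCC by itself.
(and 6 more singleton SCCs)
That gives 11 strongly connected components.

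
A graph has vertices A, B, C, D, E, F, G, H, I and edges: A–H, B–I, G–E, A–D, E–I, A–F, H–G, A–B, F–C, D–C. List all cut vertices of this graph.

Removing A increases the component count from 1 to 2, so A is a cut vertex.
By contrast removing G leaves 1 component; it is not a cut vertex. No other vertex is a cut vertex either.

A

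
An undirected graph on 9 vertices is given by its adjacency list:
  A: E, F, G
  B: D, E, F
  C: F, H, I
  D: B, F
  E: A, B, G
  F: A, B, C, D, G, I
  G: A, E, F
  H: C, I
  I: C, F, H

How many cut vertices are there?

Removing F increases the component count from 1 to 2, so F is a cut vertex.
By contrast removing E leaves 1 component; it is not a cut vertex. No other vertex is a cut vertex either.

1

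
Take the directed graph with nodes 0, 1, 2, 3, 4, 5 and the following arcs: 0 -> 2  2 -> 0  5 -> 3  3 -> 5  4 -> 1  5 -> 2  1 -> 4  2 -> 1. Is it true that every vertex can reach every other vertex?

There is no directed path from 0 to 5, so the graph is not strongly connected.

No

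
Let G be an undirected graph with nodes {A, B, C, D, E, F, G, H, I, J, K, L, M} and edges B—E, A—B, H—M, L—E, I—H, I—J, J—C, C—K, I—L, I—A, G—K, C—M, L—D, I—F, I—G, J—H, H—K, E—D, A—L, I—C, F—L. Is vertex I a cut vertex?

Deleting I raises the number of components from 1 to 2, so I is a cut vertex.

Yes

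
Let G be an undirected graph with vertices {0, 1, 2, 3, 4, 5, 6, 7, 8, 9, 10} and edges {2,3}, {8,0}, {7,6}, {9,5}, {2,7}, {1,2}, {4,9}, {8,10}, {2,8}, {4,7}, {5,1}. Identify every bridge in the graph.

0-8, 10-8, 2-3, 2-8, 6-7

The edges on the cycle 4-9-5-1-2-7-4 are not bridges since each lies on that cycle.
But removing 2 - 8 disconnects 2 from 8; removing 8 - 10 disconnects 8 from 10; removing 0 - 8 disconnects 0 from 8; removing 6 - 7 disconnects 6 from 7 — these are bridges.
In total 5 edges are bridges.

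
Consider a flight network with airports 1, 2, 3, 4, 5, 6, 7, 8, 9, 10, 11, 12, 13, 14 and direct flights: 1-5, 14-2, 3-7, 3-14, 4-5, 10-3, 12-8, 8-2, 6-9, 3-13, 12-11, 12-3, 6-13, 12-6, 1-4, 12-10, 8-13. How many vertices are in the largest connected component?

Starting from 1 we can reach 1, 4, 5. That is one component of size 3.
Starting from 2 we can reach 2, 3, 6, 7, 8, 9, 10, 11, 12, 13, 14. That is one component of size 11.
The largest has 11 vertices.

11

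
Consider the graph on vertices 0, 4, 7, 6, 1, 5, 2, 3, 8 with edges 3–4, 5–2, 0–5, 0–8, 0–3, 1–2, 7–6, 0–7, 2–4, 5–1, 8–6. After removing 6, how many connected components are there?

1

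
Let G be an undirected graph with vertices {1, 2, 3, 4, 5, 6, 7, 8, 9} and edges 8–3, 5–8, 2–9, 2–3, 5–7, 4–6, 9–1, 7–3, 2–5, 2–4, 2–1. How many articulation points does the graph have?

Removing 2 increases the component count from 1 to 3, so 2 is a cut vertex.
Removing 4 increases the component count from 1 to 2, so 4 is a cut vertex.
By contrast removing 8 leaves 1 component; it is not a cut vertex. No other vertex is a cut vertex either.

2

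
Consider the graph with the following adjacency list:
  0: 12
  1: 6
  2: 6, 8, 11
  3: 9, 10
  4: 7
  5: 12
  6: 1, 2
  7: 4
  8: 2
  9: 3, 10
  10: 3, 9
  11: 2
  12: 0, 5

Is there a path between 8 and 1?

Yes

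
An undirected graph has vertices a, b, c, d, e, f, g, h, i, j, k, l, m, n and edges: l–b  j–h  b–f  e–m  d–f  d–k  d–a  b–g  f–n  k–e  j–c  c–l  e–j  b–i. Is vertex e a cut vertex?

Deleting e raises the number of components from 1 to 2, so e is a cut vertex.

Yes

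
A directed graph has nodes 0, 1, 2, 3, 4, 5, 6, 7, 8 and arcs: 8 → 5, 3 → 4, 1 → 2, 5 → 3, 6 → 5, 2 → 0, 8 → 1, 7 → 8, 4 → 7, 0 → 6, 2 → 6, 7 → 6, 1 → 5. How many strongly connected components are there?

1

{0, 1, 2, 3, 4, 5, 6, 7, 8} are all mutually reachable — one SCC of size 9.
That gives 1 strongly connected component.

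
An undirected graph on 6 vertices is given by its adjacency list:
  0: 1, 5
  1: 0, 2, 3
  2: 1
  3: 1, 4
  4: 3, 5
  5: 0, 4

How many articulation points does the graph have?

1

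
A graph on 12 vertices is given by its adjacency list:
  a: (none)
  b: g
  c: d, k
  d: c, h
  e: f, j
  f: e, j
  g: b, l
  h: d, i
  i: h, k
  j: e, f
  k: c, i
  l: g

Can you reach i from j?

No

The component containing j is {e, f, j}, and i is not in it.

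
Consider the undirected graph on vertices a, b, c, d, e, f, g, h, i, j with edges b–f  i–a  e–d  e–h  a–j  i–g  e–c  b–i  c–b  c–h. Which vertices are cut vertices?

a, b, c, e, i

Removing a increases the component count from 1 to 2, so a is a cut vertex.
Removing b increases the component count from 1 to 3, so b is a cut vertex.
Removing c increases the component count from 1 to 2, so c is a cut vertex.
Likewise e, i are cut vertices.
By contrast removing h leaves 1 component; it is not a cut vertex. No other vertex is a cut vertex either.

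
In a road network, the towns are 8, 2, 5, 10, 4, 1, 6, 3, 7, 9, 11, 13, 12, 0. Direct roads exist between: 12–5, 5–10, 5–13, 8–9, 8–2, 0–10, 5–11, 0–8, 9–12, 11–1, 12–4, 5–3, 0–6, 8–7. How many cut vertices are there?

Removing 0 increases the component count from 1 to 2, so 0 is a cut vertex.
Removing 5 increases the component count from 1 to 4, so 5 is a cut vertex.
Removing 8 increases the component count from 1 to 3, so 8 is a cut vertex.
Likewise 11, 12 are cut vertices.
By contrast removing 13 leaves 1 component; it is not a cut vertex. No other vertex is a cut vertex either.

5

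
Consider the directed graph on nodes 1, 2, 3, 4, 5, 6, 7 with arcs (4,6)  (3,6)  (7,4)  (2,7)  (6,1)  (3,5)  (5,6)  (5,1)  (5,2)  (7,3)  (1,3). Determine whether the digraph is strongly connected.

Yes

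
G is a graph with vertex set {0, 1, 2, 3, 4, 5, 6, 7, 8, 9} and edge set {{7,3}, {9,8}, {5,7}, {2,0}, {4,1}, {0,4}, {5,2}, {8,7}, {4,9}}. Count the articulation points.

Removing 4 increases the component count from 2 to 3, so 4 is a cut vertex.
Removing 7 increases the component count from 2 to 3, so 7 is a cut vertex.
By contrast removing 3 leaves 2 components; it is not a cut vertex. No other vertex is a cut vertex either.

2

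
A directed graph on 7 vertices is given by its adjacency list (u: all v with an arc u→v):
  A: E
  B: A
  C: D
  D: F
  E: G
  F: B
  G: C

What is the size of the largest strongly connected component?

7

{A, B, C, D, E, F, G} are all mutually reachable — one SCC of size 7.
The largest has 7 vertices.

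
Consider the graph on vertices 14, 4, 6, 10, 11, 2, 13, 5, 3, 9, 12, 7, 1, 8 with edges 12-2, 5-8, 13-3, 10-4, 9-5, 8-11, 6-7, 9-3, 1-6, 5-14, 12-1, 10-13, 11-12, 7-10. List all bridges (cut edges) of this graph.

10-4, 12-2, 14-5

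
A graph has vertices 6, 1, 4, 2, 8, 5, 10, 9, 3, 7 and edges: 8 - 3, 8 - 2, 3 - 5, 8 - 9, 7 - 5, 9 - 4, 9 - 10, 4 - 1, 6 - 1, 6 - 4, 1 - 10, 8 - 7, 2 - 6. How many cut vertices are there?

1

Removing 8 increases the component count from 1 to 2, so 8 is a cut vertex.
By contrast removing 7 leaves 1 component; it is not a cut vertex. No other vertex is a cut vertex either.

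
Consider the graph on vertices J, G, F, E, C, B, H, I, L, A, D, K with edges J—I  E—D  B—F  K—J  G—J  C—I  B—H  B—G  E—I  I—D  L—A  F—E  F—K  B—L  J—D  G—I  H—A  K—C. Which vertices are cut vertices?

Removing B increases the component count from 1 to 2, so B is a cut vertex.
By contrast removing G leaves 1 component; it is not a cut vertex. No other vertex is a cut vertex either.

B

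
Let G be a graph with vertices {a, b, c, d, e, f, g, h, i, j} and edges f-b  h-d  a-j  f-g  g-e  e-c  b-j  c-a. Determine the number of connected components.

3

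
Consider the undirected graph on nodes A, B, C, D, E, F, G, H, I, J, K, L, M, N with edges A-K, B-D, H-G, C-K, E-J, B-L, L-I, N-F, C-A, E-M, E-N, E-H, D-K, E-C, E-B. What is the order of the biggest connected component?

14

Starting from A we can reach A, B, C, D, E, F, G, H, I, J, K, L, M, N. That is one component of size 14.
The largest has 14 vertices.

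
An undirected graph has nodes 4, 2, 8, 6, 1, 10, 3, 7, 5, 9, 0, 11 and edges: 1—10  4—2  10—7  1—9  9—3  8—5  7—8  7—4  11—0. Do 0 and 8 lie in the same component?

No

The component containing 0 is {0, 11}, and 8 is not in it.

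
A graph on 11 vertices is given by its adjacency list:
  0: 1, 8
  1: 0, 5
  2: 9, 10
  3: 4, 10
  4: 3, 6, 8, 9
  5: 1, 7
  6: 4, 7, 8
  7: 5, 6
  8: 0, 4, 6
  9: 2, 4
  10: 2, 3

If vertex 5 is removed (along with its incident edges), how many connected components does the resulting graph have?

With 5 gone, the remaining components are: {0, 1, 2, 3, 4, 6, 7, 8, 9, 10}.
That is 1 component.

1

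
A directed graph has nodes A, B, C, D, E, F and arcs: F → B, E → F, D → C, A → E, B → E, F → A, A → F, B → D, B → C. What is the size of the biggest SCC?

4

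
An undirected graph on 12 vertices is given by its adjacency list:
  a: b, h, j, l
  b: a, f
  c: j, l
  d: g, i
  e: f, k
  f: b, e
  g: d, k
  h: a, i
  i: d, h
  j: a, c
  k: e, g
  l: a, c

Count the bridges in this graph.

0

The edges on the cycle a-j-c-l-a are not bridges since each lies on that cycle.
Every edge lies on some cycle, so there are no bridges.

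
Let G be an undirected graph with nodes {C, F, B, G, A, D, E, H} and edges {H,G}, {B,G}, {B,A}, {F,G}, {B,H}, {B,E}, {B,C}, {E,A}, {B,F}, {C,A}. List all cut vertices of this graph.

B

Removing B increases the component count from 2 to 3, so B is a cut vertex.
By contrast removing G leaves 2 components; it is not a cut vertex. No other vertex is a cut vertex either.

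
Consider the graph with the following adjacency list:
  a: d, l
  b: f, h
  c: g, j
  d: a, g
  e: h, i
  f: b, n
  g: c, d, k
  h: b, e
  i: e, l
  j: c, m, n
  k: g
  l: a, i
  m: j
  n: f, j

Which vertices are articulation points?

Removing g increases the component count from 1 to 2, so g is a cut vertex.
Removing j increases the component count from 1 to 2, so j is a cut vertex.
By contrast removing e leaves 1 component; it is not a cut vertex. No other vertex is a cut vertex either.

g, j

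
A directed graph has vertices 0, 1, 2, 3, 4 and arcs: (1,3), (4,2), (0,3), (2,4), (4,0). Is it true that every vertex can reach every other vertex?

No

There is no directed path from 3 to 0, so the graph is not strongly connected.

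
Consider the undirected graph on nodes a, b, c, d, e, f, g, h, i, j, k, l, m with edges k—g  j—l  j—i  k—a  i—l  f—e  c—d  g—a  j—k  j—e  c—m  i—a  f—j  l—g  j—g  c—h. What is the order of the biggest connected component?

8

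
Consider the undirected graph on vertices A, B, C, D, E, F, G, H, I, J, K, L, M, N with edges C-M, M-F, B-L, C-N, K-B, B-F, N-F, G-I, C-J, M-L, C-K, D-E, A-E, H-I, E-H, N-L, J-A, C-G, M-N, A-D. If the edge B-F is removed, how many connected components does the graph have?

B and F are still connected via B-L-M-F, so the component count stays at 1.

1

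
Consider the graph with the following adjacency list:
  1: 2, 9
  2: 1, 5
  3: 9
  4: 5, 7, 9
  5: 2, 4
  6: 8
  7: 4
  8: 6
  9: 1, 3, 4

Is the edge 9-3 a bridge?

Removing 9-3 leaves no path between 9 and 3: the component count goes from 2 to 3. So it is a bridge.

Yes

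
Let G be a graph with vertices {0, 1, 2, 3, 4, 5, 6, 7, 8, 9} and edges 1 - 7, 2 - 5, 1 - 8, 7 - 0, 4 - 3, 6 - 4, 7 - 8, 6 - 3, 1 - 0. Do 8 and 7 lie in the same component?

Yes

From 8 we can reach 0, 1, 7, 8, which includes 7.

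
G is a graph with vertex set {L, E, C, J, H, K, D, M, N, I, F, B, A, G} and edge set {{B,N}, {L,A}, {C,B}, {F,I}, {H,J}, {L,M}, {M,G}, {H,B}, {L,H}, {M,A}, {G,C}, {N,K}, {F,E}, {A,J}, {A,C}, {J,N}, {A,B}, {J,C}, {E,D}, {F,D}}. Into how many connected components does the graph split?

Starting from D we can reach D, E, F, I. That is one component of size 4.
Starting from A we can reach A, B, C, G, H, J, K, L, M, N. That is one component of size 10.
Total: 2 components.

2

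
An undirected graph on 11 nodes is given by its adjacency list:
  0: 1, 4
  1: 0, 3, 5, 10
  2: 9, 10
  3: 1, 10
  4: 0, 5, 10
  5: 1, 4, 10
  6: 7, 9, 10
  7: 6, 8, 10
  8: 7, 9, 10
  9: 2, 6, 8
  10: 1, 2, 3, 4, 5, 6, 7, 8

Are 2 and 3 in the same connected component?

Yes

From 2 we can reach 0, 1, 2, 3, 4, 5, 6, 7, 8, 9, 10, which includes 3.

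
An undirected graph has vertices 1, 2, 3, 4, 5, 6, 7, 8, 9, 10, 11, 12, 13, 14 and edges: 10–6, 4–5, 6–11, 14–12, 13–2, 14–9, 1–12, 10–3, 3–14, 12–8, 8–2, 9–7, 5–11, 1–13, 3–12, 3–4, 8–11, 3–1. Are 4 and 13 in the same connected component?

From 4 we can reach 1, 2, 3, 4, 5, 6, 7, 8, 9, 10, 11, 12, 13, 14, which includes 13.

Yes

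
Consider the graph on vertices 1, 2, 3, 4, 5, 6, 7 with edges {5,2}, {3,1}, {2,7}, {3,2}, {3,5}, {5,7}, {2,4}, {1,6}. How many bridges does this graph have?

The edges on the cycle 5-2-7-5 are not bridges since each lies on that cycle.
But removing 2-4 disconnects 2 from 4; removing 1-3 disconnects 1 from 3; removing 6-1 disconnects 6 from 1 — these are bridges.
That makes 3 bridges.

3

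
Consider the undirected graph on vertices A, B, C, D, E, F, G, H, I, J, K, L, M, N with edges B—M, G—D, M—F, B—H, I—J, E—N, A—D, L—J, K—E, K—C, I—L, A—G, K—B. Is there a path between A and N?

No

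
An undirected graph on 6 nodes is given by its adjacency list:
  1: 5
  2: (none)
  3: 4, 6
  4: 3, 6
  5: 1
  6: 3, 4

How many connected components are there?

2 is isolated — a component by itself.
Starting from 1 we can reach 1, 5. That is one component of size 2.
Starting from 3 we can reach 3, 4, 6. That is one component of size 3.
Total: 3 components.

3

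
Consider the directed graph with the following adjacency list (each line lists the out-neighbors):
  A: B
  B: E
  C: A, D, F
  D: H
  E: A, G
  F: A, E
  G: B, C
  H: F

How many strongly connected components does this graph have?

{A, B, C, D, E, F, G, H} are all mutually reachable — one SCC of size 8.
That gives 1 strongly connected component.

1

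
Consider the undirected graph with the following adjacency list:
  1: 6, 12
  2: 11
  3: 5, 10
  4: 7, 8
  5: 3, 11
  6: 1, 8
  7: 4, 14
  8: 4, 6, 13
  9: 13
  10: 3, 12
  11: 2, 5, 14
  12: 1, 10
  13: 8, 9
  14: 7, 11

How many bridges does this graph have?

3

The edges on the cycle 6-1-12-10-3-5-11-14-7-4-8-6 are not bridges since each lies on that cycle.
But removing 13-9 disconnects 13 from 9; removing 8-13 disconnects 8 from 13; removing 2-11 disconnects 2 from 11 — these are bridges.
That makes 3 bridges.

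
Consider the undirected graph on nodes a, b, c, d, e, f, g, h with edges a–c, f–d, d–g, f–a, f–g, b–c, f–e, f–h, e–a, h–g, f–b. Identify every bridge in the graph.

The edges on the cycle f-e-a-f are not bridges since each lies on that cycle.
Every edge lies on some cycle, so there are no bridges.

none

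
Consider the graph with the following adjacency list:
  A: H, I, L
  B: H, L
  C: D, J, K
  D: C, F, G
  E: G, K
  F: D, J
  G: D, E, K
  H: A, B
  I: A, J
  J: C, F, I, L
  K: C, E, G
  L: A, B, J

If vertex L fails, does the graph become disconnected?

No

Deleting L leaves 1 component (was 1) (its neighbors A, B, J remain connected to each other), so L is not a cut vertex.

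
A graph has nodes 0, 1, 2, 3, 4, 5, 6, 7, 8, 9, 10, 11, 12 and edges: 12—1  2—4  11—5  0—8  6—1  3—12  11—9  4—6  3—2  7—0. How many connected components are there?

10 is isolated — a component by itself.
Starting from 5 we can reach 5, 9, 11. That is one component of size 3.
Starting from 0 we can reach 0, 7, 8. That is one component of size 3.
Starting from 1 we can reach 1, 2, 3, 4, 6, 12. That is one component of size 6.
Total: 4 components.

4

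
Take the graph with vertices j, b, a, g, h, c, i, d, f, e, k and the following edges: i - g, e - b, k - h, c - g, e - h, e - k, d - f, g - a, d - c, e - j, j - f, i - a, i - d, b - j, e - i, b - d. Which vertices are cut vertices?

e

Removing e increases the component count from 1 to 2, so e is a cut vertex.
By contrast removing h leaves 1 component; it is not a cut vertex. No other vertex is a cut vertex either.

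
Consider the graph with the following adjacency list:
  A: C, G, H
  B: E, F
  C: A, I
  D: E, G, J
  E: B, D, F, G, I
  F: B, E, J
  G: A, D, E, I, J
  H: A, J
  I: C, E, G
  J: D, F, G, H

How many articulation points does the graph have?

0

Removing B, for instance, still leaves 1 component. No single vertex removal increases the component count — the graph has no articulation points.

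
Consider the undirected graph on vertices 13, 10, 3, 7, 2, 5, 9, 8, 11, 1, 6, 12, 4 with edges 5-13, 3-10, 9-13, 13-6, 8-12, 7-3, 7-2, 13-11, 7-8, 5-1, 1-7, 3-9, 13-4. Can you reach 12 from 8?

From 8 we can reach 1, 2, 3, 4, 5, 6, 7, 8, 9, 10, 11, 12, 13, which includes 12.

Yes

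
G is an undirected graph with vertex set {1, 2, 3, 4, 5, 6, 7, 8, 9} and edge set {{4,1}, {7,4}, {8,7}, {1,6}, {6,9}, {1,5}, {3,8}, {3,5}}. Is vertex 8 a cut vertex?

No

Deleting 8 leaves 2 components (was 2), so 8 is not a cut vertex.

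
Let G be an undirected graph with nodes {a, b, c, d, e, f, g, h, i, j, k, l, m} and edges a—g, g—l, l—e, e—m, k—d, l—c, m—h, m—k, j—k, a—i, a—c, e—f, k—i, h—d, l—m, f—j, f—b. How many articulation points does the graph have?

Removing f increases the component count from 1 to 2, so f is a cut vertex.
By contrast removing j leaves 1 component; it is not a cut vertex. No other vertex is a cut vertex either.

1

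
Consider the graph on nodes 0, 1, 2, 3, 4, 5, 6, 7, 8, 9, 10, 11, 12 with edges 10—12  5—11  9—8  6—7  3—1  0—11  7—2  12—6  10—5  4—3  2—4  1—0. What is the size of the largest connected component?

11

Starting from 8 we can reach 8, 9. That is one component of size 2.
Starting from 0 we can reach 0, 1, 2, 3, 4, 5, 6, 7, 10, 11, 12. That is one component of size 11.
The largest has 11 vertices.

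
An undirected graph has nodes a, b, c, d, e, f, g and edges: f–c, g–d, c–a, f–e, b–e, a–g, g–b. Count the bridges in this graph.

The edges on the cycle f-c-a-g-b-e-f are not bridges since each lies on that cycle.
But removing g–d disconnects g from d — this is a bridge.

1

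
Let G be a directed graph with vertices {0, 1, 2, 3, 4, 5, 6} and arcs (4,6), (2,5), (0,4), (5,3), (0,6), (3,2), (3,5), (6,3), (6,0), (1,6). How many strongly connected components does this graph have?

3

{0, 4, 6} are all mutually reachable — one SCC of size 3.
{2, 3, 5} are all mutually reachable — one SCC of size 3.
{1} is an SCC by itself.
That gives 3 strongly connected components.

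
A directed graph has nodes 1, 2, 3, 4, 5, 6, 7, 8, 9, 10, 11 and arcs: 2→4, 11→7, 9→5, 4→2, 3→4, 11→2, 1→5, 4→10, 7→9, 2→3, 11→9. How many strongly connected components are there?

9

{2, 3, 4} are all mutually reachable — one SCC of size 3.
{5} is an SCC by itself.
{6} is an SCC by itself.
{8} is an SCC by itself.
{7} is an SCC by itself.
(and 4 more singleton SCCs)
That gives 9 strongly connected components.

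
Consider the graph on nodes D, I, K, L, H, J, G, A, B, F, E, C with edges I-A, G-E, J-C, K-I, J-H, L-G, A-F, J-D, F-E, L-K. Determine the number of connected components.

3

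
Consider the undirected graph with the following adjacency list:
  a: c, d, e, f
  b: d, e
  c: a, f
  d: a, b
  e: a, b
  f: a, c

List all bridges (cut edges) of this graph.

none

The edges on the cycle a-f-c-a are not bridges since each lies on that cycle.
Every edge lies on some cycle, so there are no bridges.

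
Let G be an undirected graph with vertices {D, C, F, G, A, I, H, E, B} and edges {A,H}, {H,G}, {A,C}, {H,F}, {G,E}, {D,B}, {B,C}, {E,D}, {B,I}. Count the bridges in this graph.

The edges on the cycle A-H-G-E-D-B-C-A are not bridges since each lies on that cycle.
But removing I - B disconnects I from B; removing H - F disconnects H from F — these are bridges.
That makes 2 bridges.

2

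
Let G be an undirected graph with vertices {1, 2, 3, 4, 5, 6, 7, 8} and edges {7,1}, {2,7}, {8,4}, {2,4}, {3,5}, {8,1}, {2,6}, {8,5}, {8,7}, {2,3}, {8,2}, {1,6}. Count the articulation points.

0

Removing 7, for instance, still leaves 1 component. No single vertex removal increases the component count — the graph has no articulation points.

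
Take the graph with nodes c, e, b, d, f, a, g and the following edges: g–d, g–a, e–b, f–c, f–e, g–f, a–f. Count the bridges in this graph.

The edges on the cycle g-a-f-g are not bridges since each lies on that cycle.
But removing f–c disconnects f from c; removing e–b disconnects e from b; removing g–d disconnects g from d; removing f–e disconnects f from e — these are bridges.
That makes 4 bridges.

4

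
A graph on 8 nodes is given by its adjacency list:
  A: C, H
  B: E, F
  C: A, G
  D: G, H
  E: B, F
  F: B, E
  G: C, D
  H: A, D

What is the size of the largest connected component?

5

Starting from B we can reach B, E, F. That is one component of size 3.
Starting from A we can reach A, C, D, G, H. That is one component of size 5.
The largest has 5 vertices.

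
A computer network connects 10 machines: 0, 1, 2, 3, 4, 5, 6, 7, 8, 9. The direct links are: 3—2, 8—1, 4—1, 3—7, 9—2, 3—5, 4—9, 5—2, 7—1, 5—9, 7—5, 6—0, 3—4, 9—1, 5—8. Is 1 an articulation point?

Deleting 1 leaves 2 components (was 2), so 1 is not a cut vertex.

No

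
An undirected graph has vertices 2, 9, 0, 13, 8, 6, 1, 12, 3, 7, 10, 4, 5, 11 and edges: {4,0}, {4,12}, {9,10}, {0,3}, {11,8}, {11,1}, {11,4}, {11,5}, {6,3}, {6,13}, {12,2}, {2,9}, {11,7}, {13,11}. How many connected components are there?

1

Starting from 0 we can reach 0, 1, 2, 3, 4, 5, 6, 7, 8, 9, 10, 11, 12, 13. That is one component of size 14.
Total: 1 component.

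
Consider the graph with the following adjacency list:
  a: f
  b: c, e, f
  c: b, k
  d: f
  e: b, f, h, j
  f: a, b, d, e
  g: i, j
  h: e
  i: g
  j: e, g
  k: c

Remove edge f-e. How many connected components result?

1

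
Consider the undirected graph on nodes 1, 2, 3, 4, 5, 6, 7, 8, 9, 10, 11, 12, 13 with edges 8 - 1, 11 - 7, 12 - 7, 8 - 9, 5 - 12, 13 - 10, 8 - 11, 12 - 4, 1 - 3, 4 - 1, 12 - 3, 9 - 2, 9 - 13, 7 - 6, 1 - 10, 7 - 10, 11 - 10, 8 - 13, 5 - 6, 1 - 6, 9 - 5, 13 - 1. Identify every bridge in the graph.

2-9

The edges on the cycle 8-9-5-12-4-1-10-13-8 are not bridges since each lies on that cycle.
But removing 9 - 2 disconnects 9 from 2 — this is a bridge.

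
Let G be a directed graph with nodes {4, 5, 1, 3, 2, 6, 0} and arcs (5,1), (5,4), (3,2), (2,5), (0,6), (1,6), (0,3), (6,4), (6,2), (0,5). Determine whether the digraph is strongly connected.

There is no directed path from 4 to 1, so the graph is not strongly connected.

No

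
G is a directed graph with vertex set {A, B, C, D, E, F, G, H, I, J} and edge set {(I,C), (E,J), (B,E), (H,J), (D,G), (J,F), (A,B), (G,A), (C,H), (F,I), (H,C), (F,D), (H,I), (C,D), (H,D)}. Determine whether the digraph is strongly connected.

Yes

From D we can reach every vertex (A, B, C, D, E, F, G, H, I, J), and every vertex can reach D (A, B, C, D, E, F, G, H, I, J). So the whole graph is one strongly connected component.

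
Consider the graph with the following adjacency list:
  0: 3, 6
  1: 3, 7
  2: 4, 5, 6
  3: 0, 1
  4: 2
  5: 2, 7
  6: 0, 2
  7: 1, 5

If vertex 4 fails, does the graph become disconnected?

Deleting 4 leaves 1 component (was 1), so 4 is not a cut vertex.

No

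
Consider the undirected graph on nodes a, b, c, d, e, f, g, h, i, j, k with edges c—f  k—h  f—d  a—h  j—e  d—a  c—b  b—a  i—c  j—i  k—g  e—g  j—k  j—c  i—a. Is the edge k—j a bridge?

No

After removing k—j, the path k-g-e-j still connects them, so the edge is not a bridge.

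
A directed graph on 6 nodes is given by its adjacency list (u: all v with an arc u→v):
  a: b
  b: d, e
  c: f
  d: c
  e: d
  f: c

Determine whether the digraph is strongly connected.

No

There is no directed path from d to e, so the graph is not strongly connected.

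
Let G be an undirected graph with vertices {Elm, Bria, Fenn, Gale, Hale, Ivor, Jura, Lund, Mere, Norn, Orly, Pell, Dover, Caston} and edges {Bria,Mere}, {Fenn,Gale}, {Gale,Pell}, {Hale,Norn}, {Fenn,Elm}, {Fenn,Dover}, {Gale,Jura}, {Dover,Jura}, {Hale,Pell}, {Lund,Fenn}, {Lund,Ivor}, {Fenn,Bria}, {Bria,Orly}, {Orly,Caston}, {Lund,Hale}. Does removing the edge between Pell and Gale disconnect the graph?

No

After removing Pell-Gale, the path Pell-Hale-Lund-Fenn-Gale still connects them, so the edge is not a bridge.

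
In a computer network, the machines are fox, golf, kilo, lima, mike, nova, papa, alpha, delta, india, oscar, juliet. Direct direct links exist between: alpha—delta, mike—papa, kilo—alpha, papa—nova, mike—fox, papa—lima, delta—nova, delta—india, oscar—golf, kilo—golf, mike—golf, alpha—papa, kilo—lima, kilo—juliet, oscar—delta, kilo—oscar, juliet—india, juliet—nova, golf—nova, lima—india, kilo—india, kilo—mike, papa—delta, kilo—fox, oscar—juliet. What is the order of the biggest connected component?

12

Starting from fox we can reach fox, golf, kilo, lima, mike, nova, papa, alpha, delta, india, oscar, juliet. That is one component of size 12.
The largest has 12 vertices.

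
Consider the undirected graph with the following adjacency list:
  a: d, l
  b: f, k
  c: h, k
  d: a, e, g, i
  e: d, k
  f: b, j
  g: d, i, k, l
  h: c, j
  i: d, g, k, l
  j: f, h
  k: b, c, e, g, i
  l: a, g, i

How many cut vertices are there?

1

Removing k increases the component count from 1 to 2, so k is a cut vertex.
By contrast removing e leaves 1 component; it is not a cut vertex. No other vertex is a cut vertex either.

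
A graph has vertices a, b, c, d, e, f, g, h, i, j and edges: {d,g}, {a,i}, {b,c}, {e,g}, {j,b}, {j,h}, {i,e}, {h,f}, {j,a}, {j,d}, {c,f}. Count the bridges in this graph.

The edges on the cycle j-b-c-f-h-j are not bridges since each lies on that cycle.
Every edge lies on some cycle, so there are no bridges.

0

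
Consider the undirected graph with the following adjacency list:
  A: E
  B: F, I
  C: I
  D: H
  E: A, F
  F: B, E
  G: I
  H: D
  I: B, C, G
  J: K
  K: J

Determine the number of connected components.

3

Starting from J we can reach J, K. That is one component of size 2.
Starting from D we can reach D, H. That is one component of size 2.
Starting from A we can reach A, B, C, E, F, G, I. That is one component of size 7.
Total: 3 components.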